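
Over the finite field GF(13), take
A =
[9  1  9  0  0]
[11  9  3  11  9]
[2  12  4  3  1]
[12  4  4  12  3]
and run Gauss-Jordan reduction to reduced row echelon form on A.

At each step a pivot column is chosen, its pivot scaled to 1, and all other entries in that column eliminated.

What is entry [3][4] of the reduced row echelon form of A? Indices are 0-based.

M[3][4] = 0

step 1: normalize row 0 (÷9) = (1, 3, 1, 0, 0)
  row 1: subtract 11×row0 = (0, 2, 5, 11, 9)
  row 2: subtract 2×row0 = (0, 6, 2, 3, 1)
  row 3: subtract 12×row0 = (0, 7, 5, 12, 3)
step 2: normalize row 1 (÷2) = (0, 1, 9, 12, 11)
  row 0: subtract 3×row1 = (1, 0, 0, 3, 6)
  row 2: subtract 6×row1 = (0, 0, 0, 9, 0)
  row 3: subtract 7×row1 = (0, 0, 7, 6, 4)
step 3: exchange rows 2,3
step 3: normalize row 2 (÷7) = (0, 0, 1, 12, 8)
  row 1: subtract 9×row2 = (0, 1, 0, 8, 4)
step 4: normalize row 3 (÷9) = (0, 0, 0, 1, 0)
  row 0: subtract 3×row3 = (1, 0, 0, 0, 6)
  row 1: subtract 8×row3 = (0, 1, 0, 0, 4)
  row 2: subtract 12×row3 = (0, 0, 1, 0, 8)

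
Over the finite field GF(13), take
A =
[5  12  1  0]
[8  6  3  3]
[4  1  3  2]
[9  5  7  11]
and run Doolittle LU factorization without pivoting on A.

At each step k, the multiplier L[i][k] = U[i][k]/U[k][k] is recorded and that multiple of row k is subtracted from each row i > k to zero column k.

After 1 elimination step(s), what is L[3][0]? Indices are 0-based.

L[3][0] = 7

[col 0] pivot 5
  R1 -= 12*R0 → (0, 5, 4, 3)  (L[1][0] := 12)
  R2 -= 6*R0 → (0, 7, 10, 2)  (L[2][0] := 6)
  R3 -= 7*R0 → (0, 12, 0, 11)  (L[3][0] := 7)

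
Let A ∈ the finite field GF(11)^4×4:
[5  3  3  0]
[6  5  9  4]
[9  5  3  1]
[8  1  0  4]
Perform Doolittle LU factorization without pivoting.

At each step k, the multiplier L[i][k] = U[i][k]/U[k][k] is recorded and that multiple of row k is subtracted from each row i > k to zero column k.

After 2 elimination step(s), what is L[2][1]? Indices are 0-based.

L[2][1] = 6

[col 0] pivot 5
  R1 -= 10*R0 → (0, 8, 1, 4)  (L[1][0] := 10)
  R2 -= 4*R0 → (0, 4, 2, 1)  (L[2][0] := 4)
  R3 -= 6*R0 → (0, 5, 4, 4)  (L[3][0] := 6)
[col 1] pivot 8
  R2 -= 6*R1 → (0, 0, 7, 10)  (L[2][1] := 6)
  R3 -= 2*R1 → (0, 0, 2, 7)  (L[3][1] := 2)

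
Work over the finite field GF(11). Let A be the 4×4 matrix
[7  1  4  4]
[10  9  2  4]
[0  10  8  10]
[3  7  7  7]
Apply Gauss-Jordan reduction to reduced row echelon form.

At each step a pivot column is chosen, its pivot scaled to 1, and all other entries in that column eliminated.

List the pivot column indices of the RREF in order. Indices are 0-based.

pivot(0,0)=7: scale R0 → (1, 8, 10, 10)
  clear (1,0): R1 −= (10)R0 → (0, 6, 1, 3)
  clear (3,0): R3 −= (3)R0 → (0, 5, 10, 10)
pivot(1,1)=6: scale R1 → (0, 1, 2, 6)
  clear (0,1): R0 −= (8)R1 → (1, 0, 5, 6)
  clear (2,1): R2 −= (10)R1 → (0, 0, 10, 5)
  clear (3,1): R3 −= (5)R1 → (0, 0, 0, 2)
pivot(2,2)=10: scale R2 → (0, 0, 1, 6)
  clear (0,2): R0 −= (5)R2 → (1, 0, 0, 9)
  clear (1,2): R1 −= (2)R2 → (0, 1, 0, 5)
pivot(3,3)=2: scale R3 → (0, 0, 0, 1)
  clear (0,3): R0 −= (9)R3 → (1, 0, 0, 0)
  clear (1,3): R1 −= (5)R3 → (0, 1, 0, 0)
  clear (2,3): R2 −= (6)R3 → (0, 0, 1, 0)

pivot columns: 0, 1, 2, 3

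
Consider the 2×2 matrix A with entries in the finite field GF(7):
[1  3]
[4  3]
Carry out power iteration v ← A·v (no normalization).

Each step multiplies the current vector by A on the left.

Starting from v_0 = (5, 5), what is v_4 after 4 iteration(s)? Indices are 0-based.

v_4 = (2, 5)

v_0 = (5, 5).
v_1 = A·v_0 = (6, 0).
v_2 = A·v_1 = (6, 3).
v_3 = A·v_2 = (1, 5).
v_4 = A·v_3 = (2, 5).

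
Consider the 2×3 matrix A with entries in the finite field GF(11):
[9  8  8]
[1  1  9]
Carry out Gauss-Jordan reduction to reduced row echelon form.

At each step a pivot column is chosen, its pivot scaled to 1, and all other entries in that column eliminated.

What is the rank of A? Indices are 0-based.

rank = 2

step 1: normalize row 0 (÷9) = (1, 7, 7)
  row 1: subtract 1×row0 = (0, 5, 2)
step 2: normalize row 1 (÷5) = (0, 1, 7)
  row 0: subtract 7×row1 = (1, 0, 2)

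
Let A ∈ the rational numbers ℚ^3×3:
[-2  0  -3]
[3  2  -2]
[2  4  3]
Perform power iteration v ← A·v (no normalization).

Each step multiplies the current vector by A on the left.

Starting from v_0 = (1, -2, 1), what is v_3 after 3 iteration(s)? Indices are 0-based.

v_0 = (1, -2, 1).
v_1 = A·v_0 = (-5, -3, -3).
v_2 = A·v_1 = (19, -15, -31).
v_3 = A·v_2 = (55, 89, -115).

v_3 = (55, 89, -115)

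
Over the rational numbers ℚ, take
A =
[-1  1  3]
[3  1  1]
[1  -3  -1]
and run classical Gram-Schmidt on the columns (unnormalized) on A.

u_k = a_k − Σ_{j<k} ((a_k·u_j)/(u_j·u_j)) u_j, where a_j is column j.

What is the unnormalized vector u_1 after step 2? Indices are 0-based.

Step 1: u_0 = a_0 = (-1, 3, 1).
Step 2: u_1 = a_1 − (-1/11)·u_0 = (10/11, 14/11, -32/11).

u_1 = (10/11, 14/11, -32/11)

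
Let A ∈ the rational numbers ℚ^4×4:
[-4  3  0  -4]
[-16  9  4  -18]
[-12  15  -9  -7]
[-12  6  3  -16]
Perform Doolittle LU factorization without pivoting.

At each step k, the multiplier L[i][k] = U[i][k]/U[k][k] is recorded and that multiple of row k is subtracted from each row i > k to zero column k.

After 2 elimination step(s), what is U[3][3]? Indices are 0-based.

U[3][3] = -2

[col 0] pivot -4
  R1 -= 4*R0 → (0, -3, 4, -2)  (L[1][0] := 4)
  R2 -= 3*R0 → (0, 6, -9, 5)  (L[2][0] := 3)
  R3 -= 3*R0 → (0, -3, 3, -4)  (L[3][0] := 3)
[col 1] pivot -3
  R2 -= -2*R1 → (0, 0, -1, 1)  (L[2][1] := -2)
  R3 -= 1*R1 → (0, 0, -1, -2)  (L[3][1] := 1)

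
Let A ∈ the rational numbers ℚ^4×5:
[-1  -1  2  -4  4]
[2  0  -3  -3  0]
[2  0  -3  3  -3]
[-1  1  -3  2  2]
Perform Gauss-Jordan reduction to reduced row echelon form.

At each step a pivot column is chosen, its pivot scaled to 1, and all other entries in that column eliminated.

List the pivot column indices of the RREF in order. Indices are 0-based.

pivot columns: 0, 1, 2, 3

[1] R0 /= -1  ⇒  (1, 1, -2, 4, -4)
     R1 -= 2·R0  ⇒  (0, -2, 1, -11, 8)
     R2 -= 2·R0  ⇒  (0, -2, 1, -5, 5)
     R3 -= -1·R0  ⇒  (0, 2, -5, 6, -2)
[2] R1 /= -2  ⇒  (0, 1, -1/2, 11/2, -4)
     R0 -= 1·R1  ⇒  (1, 0, -3/2, -3/2, 0)
     R2 -= -2·R1  ⇒  (0, 0, 0, 6, -3)
     R3 -= 2·R1  ⇒  (0, 0, -4, -5, 6)
[3] R2 <-> R3
[3] R2 /= -4  ⇒  (0, 0, 1, 5/4, -3/2)
     R0 -= -3/2·R2  ⇒  (1, 0, 0, 3/8, -9/4)
     R1 -= -1/2·R2  ⇒  (0, 1, 0, 49/8, -19/4)
[4] R3 /= 6  ⇒  (0, 0, 0, 1, -1/2)
     R0 -= 3/8·R3  ⇒  (1, 0, 0, 0, -33/16)
     R1 -= 49/8·R3  ⇒  (0, 1, 0, 0, -27/16)
     R2 -= 5/4·R3  ⇒  (0, 0, 1, 0, -7/8)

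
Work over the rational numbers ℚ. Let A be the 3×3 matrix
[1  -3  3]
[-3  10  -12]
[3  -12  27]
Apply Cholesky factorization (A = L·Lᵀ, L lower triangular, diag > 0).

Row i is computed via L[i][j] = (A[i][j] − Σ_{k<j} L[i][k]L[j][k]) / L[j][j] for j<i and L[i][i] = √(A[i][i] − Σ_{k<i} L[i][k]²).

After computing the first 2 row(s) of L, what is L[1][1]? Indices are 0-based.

L[1][1] = 1

Step 1: L[0][0] = √(1) = 1.
  L[1][0] = (-3) / L[0][0] = -3.
Step 2: L[1][1] = √(1) = 1.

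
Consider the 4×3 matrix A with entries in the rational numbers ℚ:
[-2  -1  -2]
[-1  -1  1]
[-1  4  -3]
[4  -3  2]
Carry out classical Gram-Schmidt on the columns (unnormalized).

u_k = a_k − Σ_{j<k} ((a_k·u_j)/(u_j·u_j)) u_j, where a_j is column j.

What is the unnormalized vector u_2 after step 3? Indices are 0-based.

Step 1: u_0 = a_0 = (-2, -1, -1, 4).
Step 2: u_1 = a_1 − (-13/22)·u_0 = (-24/11, -35/22, 75/22, -7/11).
Step 3: u_2 = a_2 − (7/11)·u_0 − (-192/425)·u_1 = (-728/425, 78/85, -14/17, -354/425).

u_2 = (-728/425, 78/85, -14/17, -354/425)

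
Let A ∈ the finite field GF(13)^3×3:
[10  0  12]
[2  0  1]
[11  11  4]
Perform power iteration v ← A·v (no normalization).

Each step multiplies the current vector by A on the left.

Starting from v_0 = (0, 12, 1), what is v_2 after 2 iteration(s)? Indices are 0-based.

v_2 = (10, 4, 11)

v_0 = (0, 12, 1).
v_1 = A·v_0 = (12, 1, 6).
v_2 = A·v_1 = (10, 4, 11).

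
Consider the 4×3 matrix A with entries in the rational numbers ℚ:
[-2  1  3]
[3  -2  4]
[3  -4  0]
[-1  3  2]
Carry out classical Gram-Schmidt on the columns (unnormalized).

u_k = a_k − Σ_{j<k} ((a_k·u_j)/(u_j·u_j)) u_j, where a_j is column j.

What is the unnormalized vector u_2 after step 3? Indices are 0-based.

Step 1: u_0 = a_0 = (-2, 3, 3, -1).
Step 2: u_1 = a_1 − (-1)·u_0 = (-1, 1, -1, 2).
Step 3: u_2 = a_2 − (4/23)·u_0 − (5/7)·u_1 = (654/161, 445/161, 31/161, 120/161).

u_2 = (654/161, 445/161, 31/161, 120/161)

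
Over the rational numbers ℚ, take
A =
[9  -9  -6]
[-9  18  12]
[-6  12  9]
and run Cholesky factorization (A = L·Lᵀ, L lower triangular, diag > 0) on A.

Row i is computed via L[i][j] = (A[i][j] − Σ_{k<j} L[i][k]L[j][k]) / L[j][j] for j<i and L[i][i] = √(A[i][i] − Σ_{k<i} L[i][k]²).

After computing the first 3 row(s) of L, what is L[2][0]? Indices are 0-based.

Step 1: L[0][0] = √(9) = 3.
  L[1][0] = (-9) / L[0][0] = -3.
Step 2: L[1][1] = √(9) = 3.
  L[2][0] = (-6) / L[0][0] = -2.
  L[2][1] = (6) / L[1][1] = 2.
Step 3: L[2][2] = √(1) = 1.

L[2][0] = -2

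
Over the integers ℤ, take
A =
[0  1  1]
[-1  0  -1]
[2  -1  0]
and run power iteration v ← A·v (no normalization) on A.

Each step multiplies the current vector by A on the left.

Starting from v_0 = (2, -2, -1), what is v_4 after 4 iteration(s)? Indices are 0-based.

v_0 = (2, -2, -1).
v_1 = A·v_0 = (-3, -1, 6).
v_2 = A·v_1 = (5, -3, -5).
v_3 = A·v_2 = (-8, 0, 13).
v_4 = A·v_3 = (13, -5, -16).

v_4 = (13, -5, -16)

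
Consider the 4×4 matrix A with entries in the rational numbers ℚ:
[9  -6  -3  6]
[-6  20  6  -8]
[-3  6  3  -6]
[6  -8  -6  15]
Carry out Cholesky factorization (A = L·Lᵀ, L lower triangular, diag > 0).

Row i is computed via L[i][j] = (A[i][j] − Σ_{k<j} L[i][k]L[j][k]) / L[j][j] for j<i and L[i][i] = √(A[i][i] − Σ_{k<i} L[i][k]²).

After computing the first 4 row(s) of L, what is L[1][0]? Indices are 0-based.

L[1][0] = -2

Step 1: L[0][0] = √(9) = 3.
  L[1][0] = (-6) / L[0][0] = -2.
Step 2: L[1][1] = √(16) = 4.
  L[2][0] = (-3) / L[0][0] = -1.
  L[2][1] = (4) / L[1][1] = 1.
Step 3: L[2][2] = √(1) = 1.
  L[3][0] = (6) / L[0][0] = 2.
  L[3][1] = (-4) / L[1][1] = -1.
  L[3][2] = (-3) / L[2][2] = -3.
Step 4: L[3][3] = √(1) = 1.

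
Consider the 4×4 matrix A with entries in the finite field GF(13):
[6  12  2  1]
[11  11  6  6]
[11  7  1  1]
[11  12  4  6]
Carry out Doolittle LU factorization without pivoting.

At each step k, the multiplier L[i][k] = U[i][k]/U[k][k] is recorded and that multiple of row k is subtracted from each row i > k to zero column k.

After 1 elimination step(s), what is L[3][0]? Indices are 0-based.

L[3][0] = 4

[col 0] pivot 6
  R1 -= 4*R0 → (0, 2, 11, 2)  (L[1][0] := 4)
  R2 -= 4*R0 → (0, 11, 6, 10)  (L[2][0] := 4)
  R3 -= 4*R0 → (0, 3, 9, 2)  (L[3][0] := 4)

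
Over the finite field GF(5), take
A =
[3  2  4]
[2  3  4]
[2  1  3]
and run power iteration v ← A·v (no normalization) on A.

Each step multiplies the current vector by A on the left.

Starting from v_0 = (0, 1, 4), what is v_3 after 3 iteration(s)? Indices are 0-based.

v_3 = (3, 4, 0)

v_0 = (0, 1, 4).
v_1 = A·v_0 = (3, 4, 3).
v_2 = A·v_1 = (4, 0, 4).
v_3 = A·v_2 = (3, 4, 0).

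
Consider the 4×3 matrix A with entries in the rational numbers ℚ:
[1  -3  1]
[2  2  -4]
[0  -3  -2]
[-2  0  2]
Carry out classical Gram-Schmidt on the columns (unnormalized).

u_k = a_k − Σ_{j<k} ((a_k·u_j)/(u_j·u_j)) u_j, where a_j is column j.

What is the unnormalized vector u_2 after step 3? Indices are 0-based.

Step 1: u_0 = a_0 = (1, 2, 0, -2).
Step 2: u_1 = a_1 − (1/9)·u_0 = (-28/9, 16/9, -3, 2/9).
Step 3: u_2 = a_2 − (-11/9)·u_0 − (-34/197)·u_1 = (332/197, -246/197, -496/197, -80/197).

u_2 = (332/197, -246/197, -496/197, -80/197)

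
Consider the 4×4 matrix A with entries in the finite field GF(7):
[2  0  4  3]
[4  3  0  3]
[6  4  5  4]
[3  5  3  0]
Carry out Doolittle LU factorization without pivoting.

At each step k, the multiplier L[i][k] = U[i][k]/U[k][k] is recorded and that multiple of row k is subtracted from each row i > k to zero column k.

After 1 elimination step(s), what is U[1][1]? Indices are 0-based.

k=0: U[0][0]=2
  eliminate (1,0): mult=2, new row 1: (0, 3, 6, 4); set L[1][0]=2
  eliminate (2,0): mult=3, new row 2: (0, 4, 0, 2); set L[2][0]=3
  eliminate (3,0): mult=5, new row 3: (0, 5, 4, 6); set L[3][0]=5

U[1][1] = 3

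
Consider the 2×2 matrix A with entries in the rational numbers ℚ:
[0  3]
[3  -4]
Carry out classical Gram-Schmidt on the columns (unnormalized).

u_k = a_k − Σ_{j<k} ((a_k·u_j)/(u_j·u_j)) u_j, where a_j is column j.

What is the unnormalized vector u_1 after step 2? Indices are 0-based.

Step 1: u_0 = a_0 = (0, 3).
Step 2: u_1 = a_1 − (-4/3)·u_0 = (3, 0).

u_1 = (3, 0)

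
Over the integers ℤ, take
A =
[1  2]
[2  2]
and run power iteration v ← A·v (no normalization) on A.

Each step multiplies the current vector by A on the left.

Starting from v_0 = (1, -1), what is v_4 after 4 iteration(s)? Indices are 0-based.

v_4 = (-17, -22)

v_0 = (1, -1).
v_1 = A·v_0 = (-1, 0).
v_2 = A·v_1 = (-1, -2).
v_3 = A·v_2 = (-5, -6).
v_4 = A·v_3 = (-17, -22).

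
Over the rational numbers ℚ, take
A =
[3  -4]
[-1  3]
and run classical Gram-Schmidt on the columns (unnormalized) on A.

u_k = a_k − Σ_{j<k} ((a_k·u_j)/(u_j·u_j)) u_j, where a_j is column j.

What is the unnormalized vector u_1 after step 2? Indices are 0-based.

Step 1: u_0 = a_0 = (3, -1).
Step 2: u_1 = a_1 − (-3/2)·u_0 = (1/2, 3/2).

u_1 = (1/2, 3/2)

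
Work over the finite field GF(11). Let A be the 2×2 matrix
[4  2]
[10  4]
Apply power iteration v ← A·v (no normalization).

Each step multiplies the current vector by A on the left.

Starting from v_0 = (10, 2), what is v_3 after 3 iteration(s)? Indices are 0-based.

v_0 = (10, 2).
v_1 = A·v_0 = (0, 9).
v_2 = A·v_1 = (7, 3).
v_3 = A·v_2 = (1, 5).

v_3 = (1, 5)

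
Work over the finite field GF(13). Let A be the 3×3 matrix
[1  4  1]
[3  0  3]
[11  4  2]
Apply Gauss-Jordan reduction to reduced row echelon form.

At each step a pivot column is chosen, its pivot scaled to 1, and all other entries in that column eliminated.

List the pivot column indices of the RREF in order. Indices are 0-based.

step 1: normalize row 0 (÷1) = (1, 4, 1)
  row 1: subtract 3×row0 = (0, 1, 0)
  row 2: subtract 11×row0 = (0, 12, 4)
step 2: normalize row 1 (÷1) = (0, 1, 0)
  row 0: subtract 4×row1 = (1, 0, 1)
  row 2: subtract 12×row1 = (0, 0, 4)
step 3: normalize row 2 (÷4) = (0, 0, 1)
  row 0: subtract 1×row2 = (1, 0, 0)

pivot columns: 0, 1, 2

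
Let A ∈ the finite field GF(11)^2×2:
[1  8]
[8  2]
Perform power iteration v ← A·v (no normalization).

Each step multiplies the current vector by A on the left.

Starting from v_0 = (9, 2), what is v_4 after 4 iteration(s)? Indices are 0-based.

v_4 = (5, 1)

v_0 = (9, 2).
v_1 = A·v_0 = (3, 10).
v_2 = A·v_1 = (6, 0).
v_3 = A·v_2 = (6, 4).
v_4 = A·v_3 = (5, 1).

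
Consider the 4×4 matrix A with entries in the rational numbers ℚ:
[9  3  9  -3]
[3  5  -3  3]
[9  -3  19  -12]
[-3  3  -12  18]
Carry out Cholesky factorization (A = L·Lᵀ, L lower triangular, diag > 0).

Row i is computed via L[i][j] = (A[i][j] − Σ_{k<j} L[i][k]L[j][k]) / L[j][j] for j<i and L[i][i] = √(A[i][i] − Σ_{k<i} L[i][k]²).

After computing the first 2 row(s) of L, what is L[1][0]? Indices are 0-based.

Step 1: L[0][0] = √(9) = 3.
  L[1][0] = (3) / L[0][0] = 1.
Step 2: L[1][1] = √(4) = 2.

L[1][0] = 1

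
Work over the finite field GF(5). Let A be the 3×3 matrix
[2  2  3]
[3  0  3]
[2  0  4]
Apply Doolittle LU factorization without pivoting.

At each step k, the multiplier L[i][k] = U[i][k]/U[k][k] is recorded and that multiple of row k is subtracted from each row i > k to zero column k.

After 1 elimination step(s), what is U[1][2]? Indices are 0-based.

Step 1: pivot at (0,0) is 2.
  row1 ← row1 − (4)·row0  ⇒  L[1][0]=4, U row1=(0, 2, 1)
  row2 ← row2 − (1)·row0  ⇒  L[2][0]=1, U row2=(0, 3, 1)

U[1][2] = 1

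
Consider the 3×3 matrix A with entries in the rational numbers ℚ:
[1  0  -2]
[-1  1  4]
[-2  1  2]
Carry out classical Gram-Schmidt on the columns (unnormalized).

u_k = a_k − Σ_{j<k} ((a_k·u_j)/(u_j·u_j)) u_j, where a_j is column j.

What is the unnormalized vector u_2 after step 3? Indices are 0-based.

u_2 = (-4/3, 4/3, -4/3)

Step 1: u_0 = a_0 = (1, -1, -2).
Step 2: u_1 = a_1 − (-1/2)·u_0 = (1/2, 1/2, 0).
Step 3: u_2 = a_2 − (-5/3)·u_0 − (2)·u_1 = (-4/3, 4/3, -4/3).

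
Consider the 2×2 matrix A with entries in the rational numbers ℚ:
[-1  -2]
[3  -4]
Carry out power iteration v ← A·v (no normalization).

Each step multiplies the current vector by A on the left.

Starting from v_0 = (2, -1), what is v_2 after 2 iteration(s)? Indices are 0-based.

v_2 = (-20, -40)

v_0 = (2, -1).
v_1 = A·v_0 = (0, 10).
v_2 = A·v_1 = (-20, -40).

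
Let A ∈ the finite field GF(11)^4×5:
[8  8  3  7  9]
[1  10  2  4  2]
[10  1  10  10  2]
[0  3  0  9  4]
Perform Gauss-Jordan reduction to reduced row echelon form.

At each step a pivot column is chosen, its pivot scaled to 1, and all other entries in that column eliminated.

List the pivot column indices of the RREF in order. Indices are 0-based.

pivot(0,0)=8: scale R0 → (1, 1, 10, 5, 8)
  clear (1,0): R1 −= (1)R0 → (0, 9, 3, 10, 5)
  clear (2,0): R2 −= (10)R0 → (0, 2, 9, 4, 10)
pivot(1,1)=9: scale R1 → (0, 1, 4, 6, 3)
  clear (0,1): R0 −= (1)R1 → (1, 0, 6, 10, 5)
  clear (2,1): R2 −= (2)R1 → (0, 0, 1, 3, 4)
  clear (3,1): R3 −= (3)R1 → (0, 0, 10, 2, 6)
pivot(2,2)=1: scale R2 → (0, 0, 1, 3, 4)
  clear (0,2): R0 −= (6)R2 → (1, 0, 0, 3, 3)
  clear (1,2): R1 −= (4)R2 → (0, 1, 0, 5, 9)
  clear (3,2): R3 −= (10)R2 → (0, 0, 0, 5, 10)
pivot(3,3)=5: scale R3 → (0, 0, 0, 1, 2)
  clear (0,3): R0 −= (3)R3 → (1, 0, 0, 0, 8)
  clear (1,3): R1 −= (5)R3 → (0, 1, 0, 0, 10)
  clear (2,3): R2 −= (3)R3 → (0, 0, 1, 0, 9)

pivot columns: 0, 1, 2, 3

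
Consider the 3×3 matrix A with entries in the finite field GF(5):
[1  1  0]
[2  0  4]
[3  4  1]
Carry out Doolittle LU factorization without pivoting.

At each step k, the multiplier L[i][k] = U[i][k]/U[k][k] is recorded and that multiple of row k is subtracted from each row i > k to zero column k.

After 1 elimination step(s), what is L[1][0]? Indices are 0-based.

Step 1: pivot at (0,0) is 1.
  row1 ← row1 − (2)·row0  ⇒  L[1][0]=2, U row1=(0, 3, 4)
  row2 ← row2 − (3)·row0  ⇒  L[2][0]=3, U row2=(0, 1, 1)

L[1][0] = 2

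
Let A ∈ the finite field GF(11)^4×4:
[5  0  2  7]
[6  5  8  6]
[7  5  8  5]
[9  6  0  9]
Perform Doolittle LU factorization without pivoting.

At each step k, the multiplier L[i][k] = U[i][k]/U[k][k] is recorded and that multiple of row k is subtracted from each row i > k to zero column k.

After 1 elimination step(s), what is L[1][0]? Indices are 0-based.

L[1][0] = 10

[col 0] pivot 5
  R1 -= 10*R0 → (0, 5, 10, 2)  (L[1][0] := 10)
  R2 -= 8*R0 → (0, 5, 3, 4)  (L[2][0] := 8)
  R3 -= 4*R0 → (0, 6, 3, 3)  (L[3][0] := 4)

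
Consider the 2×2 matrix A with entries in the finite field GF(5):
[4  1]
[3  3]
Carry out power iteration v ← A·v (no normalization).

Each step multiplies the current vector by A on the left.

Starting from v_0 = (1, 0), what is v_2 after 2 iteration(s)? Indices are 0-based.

v_2 = (4, 1)

v_0 = (1, 0).
v_1 = A·v_0 = (4, 3).
v_2 = A·v_1 = (4, 1).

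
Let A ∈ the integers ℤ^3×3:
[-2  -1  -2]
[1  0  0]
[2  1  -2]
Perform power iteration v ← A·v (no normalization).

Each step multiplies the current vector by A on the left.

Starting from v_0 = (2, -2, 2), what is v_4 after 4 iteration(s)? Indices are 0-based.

v_4 = (-62, -10, -74)

v_0 = (2, -2, 2).
v_1 = A·v_0 = (-6, 2, -2).
v_2 = A·v_1 = (14, -6, -6).
v_3 = A·v_2 = (-10, 14, 34).
v_4 = A·v_3 = (-62, -10, -74).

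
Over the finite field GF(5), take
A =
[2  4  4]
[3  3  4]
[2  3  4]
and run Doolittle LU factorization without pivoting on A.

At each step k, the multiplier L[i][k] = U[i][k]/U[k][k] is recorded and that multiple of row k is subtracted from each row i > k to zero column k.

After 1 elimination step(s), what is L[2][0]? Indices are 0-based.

L[2][0] = 1

[col 0] pivot 2
  R1 -= 4*R0 → (0, 2, 3)  (L[1][0] := 4)
  R2 -= 1*R0 → (0, 4, 0)  (L[2][0] := 1)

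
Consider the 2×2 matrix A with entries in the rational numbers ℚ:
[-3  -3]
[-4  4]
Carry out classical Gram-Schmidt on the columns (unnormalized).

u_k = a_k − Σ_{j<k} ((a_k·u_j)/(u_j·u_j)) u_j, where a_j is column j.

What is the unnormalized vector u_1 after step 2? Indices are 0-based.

u_1 = (-96/25, 72/25)

Step 1: u_0 = a_0 = (-3, -4).
Step 2: u_1 = a_1 − (-7/25)·u_0 = (-96/25, 72/25).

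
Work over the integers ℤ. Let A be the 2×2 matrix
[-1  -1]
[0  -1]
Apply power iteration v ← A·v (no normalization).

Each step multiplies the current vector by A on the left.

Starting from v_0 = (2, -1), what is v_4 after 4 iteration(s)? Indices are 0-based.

v_0 = (2, -1).
v_1 = A·v_0 = (-1, 1).
v_2 = A·v_1 = (0, -1).
v_3 = A·v_2 = (1, 1).
v_4 = A·v_3 = (-2, -1).

v_4 = (-2, -1)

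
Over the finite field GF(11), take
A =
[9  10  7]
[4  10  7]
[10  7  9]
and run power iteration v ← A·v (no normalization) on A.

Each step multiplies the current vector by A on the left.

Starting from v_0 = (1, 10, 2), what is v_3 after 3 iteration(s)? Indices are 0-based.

v_3 = (8, 4, 1)

v_0 = (1, 10, 2).
v_1 = A·v_0 = (2, 8, 10).
v_2 = A·v_1 = (3, 4, 1).
v_3 = A·v_2 = (8, 4, 1).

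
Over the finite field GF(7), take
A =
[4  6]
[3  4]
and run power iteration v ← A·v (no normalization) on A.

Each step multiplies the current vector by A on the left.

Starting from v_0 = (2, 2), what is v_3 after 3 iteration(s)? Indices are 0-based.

v_0 = (2, 2).
v_1 = A·v_0 = (6, 0).
v_2 = A·v_1 = (3, 4).
v_3 = A·v_2 = (1, 4).

v_3 = (1, 4)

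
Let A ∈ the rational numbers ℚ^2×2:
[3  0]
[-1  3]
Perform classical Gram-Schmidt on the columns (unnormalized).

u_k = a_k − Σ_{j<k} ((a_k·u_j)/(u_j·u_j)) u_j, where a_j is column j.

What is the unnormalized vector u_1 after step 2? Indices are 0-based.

Step 1: u_0 = a_0 = (3, -1).
Step 2: u_1 = a_1 − (-3/10)·u_0 = (9/10, 27/10).

u_1 = (9/10, 27/10)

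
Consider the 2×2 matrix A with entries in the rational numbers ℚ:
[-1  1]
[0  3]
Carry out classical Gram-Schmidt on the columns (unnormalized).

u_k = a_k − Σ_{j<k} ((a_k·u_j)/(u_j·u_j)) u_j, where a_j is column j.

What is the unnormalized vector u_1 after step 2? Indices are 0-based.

u_1 = (0, 3)

Step 1: u_0 = a_0 = (-1, 0).
Step 2: u_1 = a_1 − (-1)·u_0 = (0, 3).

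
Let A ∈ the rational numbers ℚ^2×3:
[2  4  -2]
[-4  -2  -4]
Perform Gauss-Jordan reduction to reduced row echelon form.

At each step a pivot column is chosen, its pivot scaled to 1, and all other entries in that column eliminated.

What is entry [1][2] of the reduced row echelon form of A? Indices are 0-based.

M[1][2] = -4/3

pivot(0,0)=2: scale R0 → (1, 2, -1)
  clear (1,0): R1 −= (-4)R0 → (0, 6, -8)
pivot(1,1)=6: scale R1 → (0, 1, -4/3)
  clear (0,1): R0 −= (2)R1 → (1, 0, 5/3)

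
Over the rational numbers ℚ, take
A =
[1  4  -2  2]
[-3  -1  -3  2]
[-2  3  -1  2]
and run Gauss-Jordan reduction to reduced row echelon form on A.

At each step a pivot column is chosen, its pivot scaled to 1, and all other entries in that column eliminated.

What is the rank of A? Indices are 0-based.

pivot(0,0)=1: scale R0 → (1, 4, -2, 2)
  clear (1,0): R1 −= (-3)R0 → (0, 11, -9, 8)
  clear (2,0): R2 −= (-2)R0 → (0, 11, -5, 6)
pivot(1,1)=11: scale R1 → (0, 1, -9/11, 8/11)
  clear (0,1): R0 −= (4)R1 → (1, 0, 14/11, -10/11)
  clear (2,1): R2 −= (11)R1 → (0, 0, 4, -2)
pivot(2,2)=4: scale R2 → (0, 0, 1, -1/2)
  clear (0,2): R0 −= (14/11)R2 → (1, 0, 0, -3/11)
  clear (1,2): R1 −= (-9/11)R2 → (0, 1, 0, 7/22)

rank = 3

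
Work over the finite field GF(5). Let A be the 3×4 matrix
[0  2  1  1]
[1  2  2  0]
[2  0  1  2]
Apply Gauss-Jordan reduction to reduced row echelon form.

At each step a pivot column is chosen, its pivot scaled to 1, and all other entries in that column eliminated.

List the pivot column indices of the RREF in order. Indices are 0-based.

[1] R0 <-> R1
[1] R0 /= 1  ⇒  (1, 2, 2, 0)
     R2 -= 2·R0  ⇒  (0, 1, 2, 2)
[2] R1 /= 2  ⇒  (0, 1, 3, 3)
     R0 -= 2·R1  ⇒  (1, 0, 1, 4)
     R2 -= 1·R1  ⇒  (0, 0, 4, 4)
[3] R2 /= 4  ⇒  (0, 0, 1, 1)
     R0 -= 1·R2  ⇒  (1, 0, 0, 3)
     R1 -= 3·R2  ⇒  (0, 1, 0, 0)

pivot columns: 0, 1, 2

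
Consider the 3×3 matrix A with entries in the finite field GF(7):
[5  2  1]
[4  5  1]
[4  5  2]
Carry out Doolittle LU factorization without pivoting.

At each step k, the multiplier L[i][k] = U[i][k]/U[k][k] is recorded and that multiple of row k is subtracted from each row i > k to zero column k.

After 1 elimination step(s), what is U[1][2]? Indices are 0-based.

Step 1: pivot at (0,0) is 5.
  row1 ← row1 − (5)·row0  ⇒  L[1][0]=5, U row1=(0, 2, 3)
  row2 ← row2 − (5)·row0  ⇒  L[2][0]=5, U row2=(0, 2, 4)

U[1][2] = 3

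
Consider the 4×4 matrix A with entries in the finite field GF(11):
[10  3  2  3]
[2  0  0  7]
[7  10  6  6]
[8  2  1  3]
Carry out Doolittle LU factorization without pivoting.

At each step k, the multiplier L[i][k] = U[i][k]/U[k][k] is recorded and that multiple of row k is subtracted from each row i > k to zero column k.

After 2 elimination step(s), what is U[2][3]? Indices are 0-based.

U[2][3] = 2

[col 0] pivot 10
  R1 -= 9*R0 → (0, 6, 4, 2)  (L[1][0] := 9)
  R2 -= 4*R0 → (0, 9, 9, 5)  (L[2][0] := 4)
  R3 -= 3*R0 → (0, 4, 6, 5)  (L[3][0] := 3)
[col 1] pivot 6
  R2 -= 7*R1 → (0, 0, 3, 2)  (L[2][1] := 7)
  R3 -= 8*R1 → (0, 0, 7, 0)  (L[3][1] := 8)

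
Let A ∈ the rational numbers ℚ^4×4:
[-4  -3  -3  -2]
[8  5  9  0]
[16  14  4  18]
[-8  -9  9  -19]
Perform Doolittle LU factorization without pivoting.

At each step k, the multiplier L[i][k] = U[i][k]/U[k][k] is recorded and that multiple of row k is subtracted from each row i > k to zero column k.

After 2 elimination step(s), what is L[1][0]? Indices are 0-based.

Step 1: pivot at (0,0) is -4.
  row1 ← row1 − (-2)·row0  ⇒  L[1][0]=-2, U row1=(0, -1, 3, -4)
  row2 ← row2 − (-4)·row0  ⇒  L[2][0]=-4, U row2=(0, 2, -8, 10)
  row3 ← row3 − (2)·row0  ⇒  L[3][0]=2, U row3=(0, -3, 15, -15)
Step 2: pivot at (1,1) is -1.
  row2 ← row2 − (-2)·row1  ⇒  L[2][1]=-2, U row2=(0, 0, -2, 2)
  row3 ← row3 − (3)·row1  ⇒  L[3][1]=3, U row3=(0, 0, 6, -3)

L[1][0] = -2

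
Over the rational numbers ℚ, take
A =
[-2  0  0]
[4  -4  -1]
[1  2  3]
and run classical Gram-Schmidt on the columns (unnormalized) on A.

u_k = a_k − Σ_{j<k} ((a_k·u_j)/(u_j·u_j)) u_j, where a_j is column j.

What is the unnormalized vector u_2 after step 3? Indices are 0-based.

Step 1: u_0 = a_0 = (-2, 4, 1).
Step 2: u_1 = a_1 − (-2/3)·u_0 = (-4/3, -4/3, 8/3).
Step 3: u_2 = a_2 − (-1/21)·u_0 − (7/8)·u_1 = (15/14, 5/14, 5/7).

u_2 = (15/14, 5/14, 5/7)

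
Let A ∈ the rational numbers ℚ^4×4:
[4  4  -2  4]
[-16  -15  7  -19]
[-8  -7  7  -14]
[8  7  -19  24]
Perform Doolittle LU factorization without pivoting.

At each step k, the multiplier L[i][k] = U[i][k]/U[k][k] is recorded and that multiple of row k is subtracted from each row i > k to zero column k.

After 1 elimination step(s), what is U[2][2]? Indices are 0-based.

U[2][2] = 3

k=0: U[0][0]=4
  eliminate (1,0): mult=-4, new row 1: (0, 1, -1, -3); set L[1][0]=-4
  eliminate (2,0): mult=-2, new row 2: (0, 1, 3, -6); set L[2][0]=-2
  eliminate (3,0): mult=2, new row 3: (0, -1, -15, 16); set L[3][0]=2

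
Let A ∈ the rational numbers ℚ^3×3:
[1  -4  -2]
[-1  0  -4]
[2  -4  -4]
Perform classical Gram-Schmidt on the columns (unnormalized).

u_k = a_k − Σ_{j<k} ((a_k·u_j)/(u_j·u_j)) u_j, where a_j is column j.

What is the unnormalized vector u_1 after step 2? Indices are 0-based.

u_1 = (-2, -2, 0)

Step 1: u_0 = a_0 = (1, -1, 2).
Step 2: u_1 = a_1 − (-2)·u_0 = (-2, -2, 0).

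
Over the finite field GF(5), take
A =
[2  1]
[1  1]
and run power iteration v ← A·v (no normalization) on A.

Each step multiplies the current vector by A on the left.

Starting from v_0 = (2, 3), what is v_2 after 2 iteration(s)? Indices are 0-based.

v_0 = (2, 3).
v_1 = A·v_0 = (2, 0).
v_2 = A·v_1 = (4, 2).

v_2 = (4, 2)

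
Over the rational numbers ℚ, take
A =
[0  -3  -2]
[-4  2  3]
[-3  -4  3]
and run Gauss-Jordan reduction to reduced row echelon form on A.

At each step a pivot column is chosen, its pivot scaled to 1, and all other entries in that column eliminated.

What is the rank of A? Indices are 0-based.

[1] R0 <-> R1
[1] R0 /= -4  ⇒  (1, -1/2, -3/4)
     R2 -= -3·R0  ⇒  (0, -11/2, 3/4)
[2] R1 /= -3  ⇒  (0, 1, 2/3)
     R0 -= -1/2·R1  ⇒  (1, 0, -5/12)
     R2 -= -11/2·R1  ⇒  (0, 0, 53/12)
[3] R2 /= 53/12  ⇒  (0, 0, 1)
     R0 -= -5/12·R2  ⇒  (1, 0, 0)
     R1 -= 2/3·R2  ⇒  (0, 1, 0)

rank = 3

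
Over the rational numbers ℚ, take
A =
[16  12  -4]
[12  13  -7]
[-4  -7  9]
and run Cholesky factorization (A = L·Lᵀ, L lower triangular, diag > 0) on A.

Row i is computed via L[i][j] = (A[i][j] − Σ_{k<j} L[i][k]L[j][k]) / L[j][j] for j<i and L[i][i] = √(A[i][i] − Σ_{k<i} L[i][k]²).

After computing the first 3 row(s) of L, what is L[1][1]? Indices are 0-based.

Step 1: L[0][0] = √(16) = 4.
  L[1][0] = (12) / L[0][0] = 3.
Step 2: L[1][1] = √(4) = 2.
  L[2][0] = (-4) / L[0][0] = -1.
  L[2][1] = (-4) / L[1][1] = -2.
Step 3: L[2][2] = √(4) = 2.

L[1][1] = 2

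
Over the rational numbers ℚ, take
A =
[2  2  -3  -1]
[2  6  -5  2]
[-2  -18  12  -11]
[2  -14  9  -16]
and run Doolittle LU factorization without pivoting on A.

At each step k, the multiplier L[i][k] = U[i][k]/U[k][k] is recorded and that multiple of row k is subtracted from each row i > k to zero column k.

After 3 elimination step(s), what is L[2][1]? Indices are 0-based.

[col 0] pivot 2
  R1 -= 1*R0 → (0, 4, -2, 3)  (L[1][0] := 1)
  R2 -= -1*R0 → (0, -16, 9, -12)  (L[2][0] := -1)
  R3 -= 1*R0 → (0, -16, 12, -15)  (L[3][0] := 1)
[col 1] pivot 4
  R2 -= -4*R1 → (0, 0, 1, 0)  (L[2][1] := -4)
  R3 -= -4*R1 → (0, 0, 4, -3)  (L[3][1] := -4)
[col 2] pivot 1
  R3 -= 4*R2 → (0, 0, 0, -3)  (L[3][2] := 4)

L[2][1] = -4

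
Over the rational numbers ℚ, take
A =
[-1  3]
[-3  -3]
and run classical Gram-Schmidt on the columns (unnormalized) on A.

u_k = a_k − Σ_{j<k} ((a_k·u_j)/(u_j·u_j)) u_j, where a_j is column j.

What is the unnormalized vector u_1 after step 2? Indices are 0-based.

u_1 = (18/5, -6/5)

Step 1: u_0 = a_0 = (-1, -3).
Step 2: u_1 = a_1 − (3/5)·u_0 = (18/5, -6/5).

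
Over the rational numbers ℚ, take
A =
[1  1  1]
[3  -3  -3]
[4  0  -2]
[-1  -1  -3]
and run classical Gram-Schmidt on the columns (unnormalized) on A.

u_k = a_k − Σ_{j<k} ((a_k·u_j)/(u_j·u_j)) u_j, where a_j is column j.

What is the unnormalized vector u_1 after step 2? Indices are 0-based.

u_1 = (34/27, -20/9, 28/27, -34/27)

Step 1: u_0 = a_0 = (1, 3, 4, -1).
Step 2: u_1 = a_1 − (-7/27)·u_0 = (34/27, -20/9, 28/27, -34/27).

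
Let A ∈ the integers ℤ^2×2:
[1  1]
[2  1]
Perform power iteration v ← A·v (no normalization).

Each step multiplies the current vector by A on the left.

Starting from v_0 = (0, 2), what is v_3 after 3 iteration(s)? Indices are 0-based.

v_0 = (0, 2).
v_1 = A·v_0 = (2, 2).
v_2 = A·v_1 = (4, 6).
v_3 = A·v_2 = (10, 14).

v_3 = (10, 14)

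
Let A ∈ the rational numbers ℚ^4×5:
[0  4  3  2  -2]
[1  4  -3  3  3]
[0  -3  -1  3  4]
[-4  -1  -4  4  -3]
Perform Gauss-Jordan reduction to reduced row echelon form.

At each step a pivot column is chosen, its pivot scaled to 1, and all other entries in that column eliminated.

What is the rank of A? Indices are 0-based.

[1] R0 <-> R1
[1] R0 /= 1  ⇒  (1, 4, -3, 3, 3)
     R3 -= -4·R0  ⇒  (0, 15, -16, 16, 9)
[2] R1 /= 4  ⇒  (0, 1, 3/4, 1/2, -1/2)
     R0 -= 4·R1  ⇒  (1, 0, -6, 1, 5)
     R2 -= -3·R1  ⇒  (0, 0, 5/4, 9/2, 5/2)
     R3 -= 15·R1  ⇒  (0, 0, -109/4, 17/2, 33/2)
[3] R2 /= 5/4  ⇒  (0, 0, 1, 18/5, 2)
     R0 -= -6·R2  ⇒  (1, 0, 0, 113/5, 17)
     R1 -= 3/4·R2  ⇒  (0, 1, 0, -11/5, -2)
     R3 -= -109/4·R2  ⇒  (0, 0, 0, 533/5, 71)
[4] R3 /= 533/5  ⇒  (0, 0, 0, 1, 355/533)
     R0 -= 113/5·R3  ⇒  (1, 0, 0, 0, 1038/533)
     R1 -= -11/5·R3  ⇒  (0, 1, 0, 0, -285/533)
     R2 -= 18/5·R3  ⇒  (0, 0, 1, 0, -212/533)

rank = 4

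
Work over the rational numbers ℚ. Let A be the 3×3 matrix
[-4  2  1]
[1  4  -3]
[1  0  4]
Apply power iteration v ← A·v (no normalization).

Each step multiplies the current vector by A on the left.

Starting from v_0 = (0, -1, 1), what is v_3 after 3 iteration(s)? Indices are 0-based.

v_3 = (-43, -215, 54)

v_0 = (0, -1, 1).
v_1 = A·v_0 = (-1, -7, 4).
v_2 = A·v_1 = (-6, -41, 15).
v_3 = A·v_2 = (-43, -215, 54).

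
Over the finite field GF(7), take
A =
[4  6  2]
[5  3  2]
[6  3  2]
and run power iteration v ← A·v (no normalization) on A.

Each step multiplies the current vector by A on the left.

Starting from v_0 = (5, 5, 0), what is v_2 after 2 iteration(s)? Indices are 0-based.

v_2 = (5, 5, 6)

v_0 = (5, 5, 0).
v_1 = A·v_0 = (1, 5, 3).
v_2 = A·v_1 = (5, 5, 6).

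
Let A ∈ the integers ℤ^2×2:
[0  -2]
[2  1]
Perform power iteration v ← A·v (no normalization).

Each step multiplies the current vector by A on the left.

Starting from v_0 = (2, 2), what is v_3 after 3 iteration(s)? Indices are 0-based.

v_3 = (4, -26)

v_0 = (2, 2).
v_1 = A·v_0 = (-4, 6).
v_2 = A·v_1 = (-12, -2).
v_3 = A·v_2 = (4, -26).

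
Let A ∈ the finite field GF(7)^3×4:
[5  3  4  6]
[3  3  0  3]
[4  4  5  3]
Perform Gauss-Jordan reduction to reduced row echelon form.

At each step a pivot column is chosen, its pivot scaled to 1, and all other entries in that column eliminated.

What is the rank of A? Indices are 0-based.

rank = 3

[1] R0 /= 5  ⇒  (1, 2, 5, 4)
     R1 -= 3·R0  ⇒  (0, 4, 6, 5)
     R2 -= 4·R0  ⇒  (0, 3, 6, 1)
[2] R1 /= 4  ⇒  (0, 1, 5, 3)
     R0 -= 2·R1  ⇒  (1, 0, 2, 5)
     R2 -= 3·R1  ⇒  (0, 0, 5, 6)
[3] R2 /= 5  ⇒  (0, 0, 1, 4)
     R0 -= 2·R2  ⇒  (1, 0, 0, 4)
     R1 -= 5·R2  ⇒  (0, 1, 0, 4)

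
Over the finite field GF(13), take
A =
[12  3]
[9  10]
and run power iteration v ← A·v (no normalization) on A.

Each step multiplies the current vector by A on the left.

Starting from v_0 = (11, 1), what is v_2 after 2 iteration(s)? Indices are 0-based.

v_0 = (11, 1).
v_1 = A·v_0 = (5, 5).
v_2 = A·v_1 = (10, 4).

v_2 = (10, 4)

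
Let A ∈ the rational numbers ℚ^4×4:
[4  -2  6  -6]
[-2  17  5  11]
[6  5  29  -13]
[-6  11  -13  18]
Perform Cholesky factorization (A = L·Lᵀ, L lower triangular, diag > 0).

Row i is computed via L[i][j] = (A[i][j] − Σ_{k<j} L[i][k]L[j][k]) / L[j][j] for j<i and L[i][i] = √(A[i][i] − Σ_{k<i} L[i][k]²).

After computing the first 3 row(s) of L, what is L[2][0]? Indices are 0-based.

L[2][0] = 3

Step 1: L[0][0] = √(4) = 2.
  L[1][0] = (-2) / L[0][0] = -1.
Step 2: L[1][1] = √(16) = 4.
  L[2][0] = (6) / L[0][0] = 3.
  L[2][1] = (8) / L[1][1] = 2.
Step 3: L[2][2] = √(16) = 4.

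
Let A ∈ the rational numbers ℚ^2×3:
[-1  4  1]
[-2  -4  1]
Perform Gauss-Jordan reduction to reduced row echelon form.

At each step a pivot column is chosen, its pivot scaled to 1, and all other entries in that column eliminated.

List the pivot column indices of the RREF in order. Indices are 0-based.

pivot columns: 0, 1

[1] R0 /= -1  ⇒  (1, -4, -1)
     R1 -= -2·R0  ⇒  (0, -12, -1)
[2] R1 /= -12  ⇒  (0, 1, 1/12)
     R0 -= -4·R1  ⇒  (1, 0, -2/3)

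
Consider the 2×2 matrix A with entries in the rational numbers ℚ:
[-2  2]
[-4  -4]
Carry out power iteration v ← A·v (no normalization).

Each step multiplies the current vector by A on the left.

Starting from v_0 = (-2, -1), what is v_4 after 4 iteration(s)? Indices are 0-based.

v_0 = (-2, -1).
v_1 = A·v_0 = (2, 12).
v_2 = A·v_1 = (20, -56).
v_3 = A·v_2 = (-152, 144).
v_4 = A·v_3 = (592, 32).

v_4 = (592, 32)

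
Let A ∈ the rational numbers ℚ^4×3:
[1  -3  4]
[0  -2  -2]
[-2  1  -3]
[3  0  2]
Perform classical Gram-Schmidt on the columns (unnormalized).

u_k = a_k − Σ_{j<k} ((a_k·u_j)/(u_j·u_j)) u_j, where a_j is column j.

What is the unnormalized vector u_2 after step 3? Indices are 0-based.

Step 1: u_0 = a_0 = (1, 0, -2, 3).
Step 2: u_1 = a_1 − (-5/14)·u_0 = (-37/14, -2, 2/7, 15/14).
Step 3: u_2 = a_2 − (8/7)·u_0 − (-74/171)·u_1 = (293/171, -490/171, -101/171, -55/57).

u_2 = (293/171, -490/171, -101/171, -55/57)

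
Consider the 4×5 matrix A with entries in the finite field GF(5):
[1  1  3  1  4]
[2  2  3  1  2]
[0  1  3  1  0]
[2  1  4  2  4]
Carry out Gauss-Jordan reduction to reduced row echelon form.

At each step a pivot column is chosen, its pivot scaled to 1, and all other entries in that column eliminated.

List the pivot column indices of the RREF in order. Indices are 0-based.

pivot columns: 0, 1, 2, 3

[1] R0 /= 1  ⇒  (1, 1, 3, 1, 4)
     R1 -= 2·R0  ⇒  (0, 0, 2, 4, 4)
     R3 -= 2·R0  ⇒  (0, 4, 3, 0, 1)
[2] R1 <-> R2
[2] R1 /= 1  ⇒  (0, 1, 3, 1, 0)
     R0 -= 1·R1  ⇒  (1, 0, 0, 0, 4)
     R3 -= 4·R1  ⇒  (0, 0, 1, 1, 1)
[3] R2 /= 2  ⇒  (0, 0, 1, 2, 2)
     R1 -= 3·R2  ⇒  (0, 1, 0, 0, 4)
     R3 -= 1·R2  ⇒  (0, 0, 0, 4, 4)
[4] R3 /= 4  ⇒  (0, 0, 0, 1, 1)
     R2 -= 2·R3  ⇒  (0, 0, 1, 0, 0)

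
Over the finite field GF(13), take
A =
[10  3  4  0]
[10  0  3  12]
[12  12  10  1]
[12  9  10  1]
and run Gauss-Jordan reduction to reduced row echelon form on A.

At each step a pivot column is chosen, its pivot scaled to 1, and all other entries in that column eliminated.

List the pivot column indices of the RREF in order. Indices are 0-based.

pivot(0,0)=10: scale R0 → (1, 12, 3, 0)
  clear (1,0): R1 −= (10)R0 → (0, 10, 12, 12)
  clear (2,0): R2 −= (12)R0 → (0, 11, 0, 1)
  clear (3,0): R3 −= (12)R0 → (0, 8, 0, 1)
pivot(1,1)=10: scale R1 → (0, 1, 9, 9)
  clear (0,1): R0 −= (12)R1 → (1, 0, 12, 9)
  clear (2,1): R2 −= (11)R1 → (0, 0, 5, 6)
  clear (3,1): R3 −= (8)R1 → (0, 0, 6, 7)
pivot(2,2)=5: scale R2 → (0, 0, 1, 9)
  clear (0,2): R0 −= (12)R2 → (1, 0, 0, 5)
  clear (1,2): R1 −= (9)R2 → (0, 1, 0, 6)
  clear (3,2): R3 −= (6)R2 → (0, 0, 0, 5)
pivot(3,3)=5: scale R3 → (0, 0, 0, 1)
  clear (0,3): R0 −= (5)R3 → (1, 0, 0, 0)
  clear (1,3): R1 −= (6)R3 → (0, 1, 0, 0)
  clear (2,3): R2 −= (9)R3 → (0, 0, 1, 0)

pivot columns: 0, 1, 2, 3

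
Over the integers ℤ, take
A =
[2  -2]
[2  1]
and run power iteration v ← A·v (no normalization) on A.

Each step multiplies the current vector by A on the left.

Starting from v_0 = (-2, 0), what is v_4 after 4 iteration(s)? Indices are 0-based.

v_4 = (72, 36)

v_0 = (-2, 0).
v_1 = A·v_0 = (-4, -4).
v_2 = A·v_1 = (0, -12).
v_3 = A·v_2 = (24, -12).
v_4 = A·v_3 = (72, 36).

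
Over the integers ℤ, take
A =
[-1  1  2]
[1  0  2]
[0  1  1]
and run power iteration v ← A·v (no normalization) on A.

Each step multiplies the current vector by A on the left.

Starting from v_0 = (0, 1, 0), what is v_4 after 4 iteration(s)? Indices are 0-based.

v_4 = (7, 12, 7)

v_0 = (0, 1, 0).
v_1 = A·v_0 = (1, 0, 1).
v_2 = A·v_1 = (1, 3, 1).
v_3 = A·v_2 = (4, 3, 4).
v_4 = A·v_3 = (7, 12, 7).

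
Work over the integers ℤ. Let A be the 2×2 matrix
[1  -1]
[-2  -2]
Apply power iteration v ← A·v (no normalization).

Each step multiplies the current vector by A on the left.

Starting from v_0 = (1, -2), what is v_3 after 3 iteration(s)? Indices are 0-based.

v_3 = (11, 18)

v_0 = (1, -2).
v_1 = A·v_0 = (3, 2).
v_2 = A·v_1 = (1, -10).
v_3 = A·v_2 = (11, 18).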